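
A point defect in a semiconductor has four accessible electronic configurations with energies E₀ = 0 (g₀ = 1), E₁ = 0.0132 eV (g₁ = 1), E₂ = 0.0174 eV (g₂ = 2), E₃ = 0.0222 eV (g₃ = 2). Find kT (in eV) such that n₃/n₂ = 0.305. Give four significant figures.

0.004042 eV

n₃/n₂ = (g₃/g₂) exp[−(E₃−E₂)/kT] = 0.305.
⇒ (E₃−E₂)/kT = ln((2/2)/0.305) = ln(3.27869) = 1.18744.
kT = 0.0048 eV / 1.18744 = 0.004042 eV.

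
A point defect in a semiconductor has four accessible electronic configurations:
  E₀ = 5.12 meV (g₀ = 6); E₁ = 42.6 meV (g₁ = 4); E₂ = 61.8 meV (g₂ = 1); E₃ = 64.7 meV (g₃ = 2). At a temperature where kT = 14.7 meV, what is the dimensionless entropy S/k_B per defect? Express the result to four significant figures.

2.011

Eᵢ/kT = 0.348299, 2.89796, 4.20408, 4.40136.
Z = Σ gᵢe^(−Eᵢ/kT) = 6·e^(−0.348299) + 4·e^(−2.89796) + 1·e^(−4.20408) + 2·e^(−4.40136) = 4.23533 + 0.220542 + 0.0149345 + 0.0245213 = 4.49533.
⟨E⟩ = Σ EᵢPᵢ = 7.47208 meV.
S/k_B = ln Z + ⟨E⟩/kT = ln(4.49533) + 7.47208/14.7 = 1.50304 + 0.508305 = 2.011.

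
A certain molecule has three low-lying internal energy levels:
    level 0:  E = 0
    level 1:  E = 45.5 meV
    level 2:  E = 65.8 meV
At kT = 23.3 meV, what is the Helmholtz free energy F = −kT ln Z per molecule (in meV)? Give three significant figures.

Eᵢ/kT = 0, 1.9528, 2.8240.
Z = Σ e^(−Eᵢ/kT) = e^(−0) + e^(−1.9528) + e^(−2.8240) = 1.0000 + 0.14188 + 0.059368 = 1.2012.
F = −kT ln Z = −23.3 × ln(1.2012) = −23.3 × 0.18332 = -4.27 meV.

-4.27 meV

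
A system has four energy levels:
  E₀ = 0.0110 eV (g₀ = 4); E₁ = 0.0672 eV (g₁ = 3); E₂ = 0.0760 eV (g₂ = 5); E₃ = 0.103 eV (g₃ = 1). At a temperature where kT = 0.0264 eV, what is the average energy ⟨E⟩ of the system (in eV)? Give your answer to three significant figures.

Eᵢ/kT = 0.41667, 2.5455, 2.8788, 3.9015.
Z = Σ gᵢe^(−Eᵢ/kT) = 4·e^(−0.41667) + 3·e^(−2.5455) + 5·e^(−2.8788) + 1·e^(−3.9015) = 2.6370 + 0.23530 + 0.28101 + 0.020212 = 3.1735.
⟨E⟩ = Σ Eᵢ gᵢe^(−Eᵢ/kT) / Z = (0.0110·2.6370 + 0.0672·0.23530 + 0.0760·0.28101 + 0.103·0.020212) / 3.1735 = 0.0215 eV.

0.0215 eV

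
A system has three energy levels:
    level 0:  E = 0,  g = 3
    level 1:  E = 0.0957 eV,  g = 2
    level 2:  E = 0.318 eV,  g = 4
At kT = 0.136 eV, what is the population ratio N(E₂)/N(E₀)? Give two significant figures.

n₂/n₀ = (g₂/g₀) exp[−(E₂−E₀)/kT] = (4/3) × exp(−(0.318 eV)/(0.136 eV)) = (4/3) × exp(-2.338) = 0.13.

0.13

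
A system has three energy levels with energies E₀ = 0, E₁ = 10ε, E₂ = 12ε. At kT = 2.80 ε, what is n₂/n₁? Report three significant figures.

0.490

n₂/n₁ = exp[−(E₂−E₁)/kT] = exp(−(2ε)/(2.80ε)) = exp(-0.71429) = 0.490.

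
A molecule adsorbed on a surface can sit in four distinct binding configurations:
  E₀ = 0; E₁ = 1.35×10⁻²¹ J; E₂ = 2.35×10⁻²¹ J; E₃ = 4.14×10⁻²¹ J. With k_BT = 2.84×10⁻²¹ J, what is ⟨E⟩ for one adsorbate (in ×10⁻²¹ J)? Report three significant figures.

1.24 ×10⁻²¹ J

Eᵢ/kT = 0, 0.47535, 0.82746, 1.4577.
Z = Σ e^(−Eᵢ/kT) = e^(−0) + e^(−0.47535) + e^(−0.82746) + e^(−1.4577) = 1.0000 + 0.62167 + 0.43716 + 0.23277 = 2.2916.
⟨E⟩ = Σ Eᵢ e^(−Eᵢ/kT) / Z = (0·1.0000 + 1.35·0.62167 + 2.35·0.43716 + 4.14·0.23277) / 2.2916 = 1.24 ×10⁻²¹ J.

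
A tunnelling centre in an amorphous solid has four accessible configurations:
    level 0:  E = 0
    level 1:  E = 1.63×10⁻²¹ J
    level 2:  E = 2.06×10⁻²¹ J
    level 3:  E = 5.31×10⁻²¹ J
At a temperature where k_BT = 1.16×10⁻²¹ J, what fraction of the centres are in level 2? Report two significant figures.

Eᵢ/kT = 0, 1.405, 1.776, 4.578.
Z = Σ e^(−Eᵢ/kT) = e^(−0) + e^(−1.405) + e^(−1.776) + e^(−4.578) = 1.000 + 0.2454 + 0.1693 + 0.01028 = 1.425.
P₂ = e^(−E₂/kT) / Z = 0.1693/1.425 = 0.12.

0.12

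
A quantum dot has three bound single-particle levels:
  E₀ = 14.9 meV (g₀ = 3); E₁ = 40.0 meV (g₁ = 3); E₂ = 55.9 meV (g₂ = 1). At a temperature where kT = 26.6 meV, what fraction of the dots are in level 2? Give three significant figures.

0.0489

Eᵢ/kT = 0.56015, 1.5038, 2.1015.
Z = Σ gᵢe^(−Eᵢ/kT) = 3·e^(−0.56015) + 3·e^(−1.5038) + 1·e^(−2.1015) = 1.7134 + 0.66685 + 0.12227 = 2.5025.
P₂ = g₂ e^(−E₂/kT) / Z = 0.12227/2.5025 = 0.0489.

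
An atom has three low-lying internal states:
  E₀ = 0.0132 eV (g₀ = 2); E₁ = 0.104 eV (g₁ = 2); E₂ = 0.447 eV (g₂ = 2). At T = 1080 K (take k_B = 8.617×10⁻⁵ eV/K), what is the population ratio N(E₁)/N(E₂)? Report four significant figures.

k_BT = 8.617×10⁻⁵ × 1080 K = 0.0930636 eV.
n₁/n₂ = (g₁/g₂) exp[−(E₁−E₂)/kT] = (2/2) × exp(−(-0.343 eV)/(0.0930636 eV)) = (2/2) × exp(3.68565) = 39.87.

39.87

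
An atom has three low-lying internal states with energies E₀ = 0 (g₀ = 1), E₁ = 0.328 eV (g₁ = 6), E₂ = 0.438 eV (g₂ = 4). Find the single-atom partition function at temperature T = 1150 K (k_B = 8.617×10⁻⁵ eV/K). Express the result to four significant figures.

Z = 1.267

k_BT = 8.617×10⁻⁵ × 1150 K = 0.0990955 eV.
Eᵢ/kT = 0, 3.30994, 4.41998.
Z = Σ gᵢe^(−Eᵢ/kT) = 1·e^(−0) + 6·e^(−3.30994) + 4·e^(−4.41998) = 1.00000 + 0.219110 + 0.0481379 = 1.26725.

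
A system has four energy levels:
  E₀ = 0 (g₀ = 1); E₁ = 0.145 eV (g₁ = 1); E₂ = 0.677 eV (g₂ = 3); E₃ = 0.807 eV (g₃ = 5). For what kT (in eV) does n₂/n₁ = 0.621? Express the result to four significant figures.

n₂/n₁ = (g₂/g₁) exp[−(E₂−E₁)/kT] = 0.621.
⇒ (E₂−E₁)/kT = ln((3/1)/0.621) = ln(4.83092) = 1.57504.
kT = 0.532 eV / 1.57504 = 0.3378 eV.

0.3378 eV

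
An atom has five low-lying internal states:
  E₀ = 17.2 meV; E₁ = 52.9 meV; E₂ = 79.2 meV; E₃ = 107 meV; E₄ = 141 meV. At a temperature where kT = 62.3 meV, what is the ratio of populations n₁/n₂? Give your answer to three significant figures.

1.53

n₁/n₂ = exp[−(E₁−E₂)/kT] = exp(−(-26.3 meV)/(62.3 meV)) = exp(0.42215) = 1.53.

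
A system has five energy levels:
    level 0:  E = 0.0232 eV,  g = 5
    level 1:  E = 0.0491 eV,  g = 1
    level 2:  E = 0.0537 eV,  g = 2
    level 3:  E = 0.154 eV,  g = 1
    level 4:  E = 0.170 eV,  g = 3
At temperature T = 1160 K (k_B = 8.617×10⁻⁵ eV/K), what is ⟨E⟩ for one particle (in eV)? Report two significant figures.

k_BT = 8.617×10⁻⁵ × 1160 K = 0.09996 eV.
Eᵢ/kT = 0.2321, 0.4912, 0.5372, 1.541, 1.701.
Z = Σ gᵢe^(−Eᵢ/kT) = 5·e^(−0.2321) + 1·e^(−0.4912) + 2·e^(−0.5372) + 1·e^(−1.541) + 3·e^(−1.701) = 3.964 + 0.6119 + 1.169 + 0.2142 + 0.5475 = 6.507.
⟨E⟩ = Σ Eᵢ gᵢe^(−Eᵢ/kT) / Z = (0.0232·3.964 + 0.0491·0.6119 + 0.0537·1.169 + 0.154·0.2142 + 0.170·0.5475) / 6.507 = 0.048 eV.

0.048 eV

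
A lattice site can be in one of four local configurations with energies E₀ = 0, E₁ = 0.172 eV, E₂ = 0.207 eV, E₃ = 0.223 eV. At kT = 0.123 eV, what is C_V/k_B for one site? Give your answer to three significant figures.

Eᵢ/kT = 0, 1.3984, 1.6829, 1.8130.
Z = Σ e^(−Eᵢ/kT) = e^(−0) + e^(−1.3984) + e^(−1.6829) + e^(−1.8130) = 1.0000 + 0.24699 + 0.18583 + 0.16316 = 1.5960.
⟨E⟩ = 0.073517 eV, ⟨E²⟩ = 0.014651 eV².
C_V/k_B = (⟨E²⟩ − ⟨E⟩²)/(kT)² = (0.014651 − 0.0054047)/0.015129 = 0.611.

0.611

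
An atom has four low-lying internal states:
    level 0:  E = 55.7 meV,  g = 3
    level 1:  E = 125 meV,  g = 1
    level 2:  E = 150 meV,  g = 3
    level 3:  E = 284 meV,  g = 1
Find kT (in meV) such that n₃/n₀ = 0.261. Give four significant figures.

n₃/n₀ = (g₃/g₀) exp[−(E₃−E₀)/kT] = 0.261.
⇒ (E₃−E₀)/kT = ln((1/3)/0.261) = ln(1.27714) = 0.244623.
kT = 228.3 meV / 0.244623 = 933.3 meV.

933.3 meV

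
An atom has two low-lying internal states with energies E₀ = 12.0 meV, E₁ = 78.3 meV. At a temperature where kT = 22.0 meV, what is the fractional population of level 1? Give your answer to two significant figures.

Eᵢ/kT = 0.5455, 3.559.
Z = Σ e^(−Eᵢ/kT) = e^(−0.5455) + e^(−3.559) = 0.5796 + 0.02847 = 0.6081.
P₁ = e^(−E₁/kT) / Z = 0.02847/0.6081 = 0.047.

0.047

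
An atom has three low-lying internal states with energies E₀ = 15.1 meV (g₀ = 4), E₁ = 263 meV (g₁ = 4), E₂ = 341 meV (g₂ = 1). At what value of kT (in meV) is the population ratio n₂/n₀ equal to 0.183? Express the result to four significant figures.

1045 meV

n₂/n₀ = (g₂/g₀) exp[−(E₂−E₀)/kT] = 0.183.
⇒ (E₂−E₀)/kT = ln((1/4)/0.183) = ln(1.36612) = 0.311975.
kT = 325.9 meV / 0.311975 = 1045 meV.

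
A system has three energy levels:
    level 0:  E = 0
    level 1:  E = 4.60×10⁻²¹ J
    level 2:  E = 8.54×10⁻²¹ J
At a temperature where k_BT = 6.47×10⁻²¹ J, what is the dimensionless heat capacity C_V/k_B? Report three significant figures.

0.247

Eᵢ/kT = 0, 0.71097, 1.3199.
Z = Σ e^(−Eᵢ/kT) = e^(−0) + e^(−0.71097) + e^(−1.3199) = 1.0000 + 0.49117 + 0.26716 = 1.7583.
⟨E⟩ = 2.5826, ⟨E²⟩ = 16.992.
C_V/k_B = (⟨E²⟩ − ⟨E⟩²)/(kT)² = (16.992 − 6.6698)/41.861 = 0.247.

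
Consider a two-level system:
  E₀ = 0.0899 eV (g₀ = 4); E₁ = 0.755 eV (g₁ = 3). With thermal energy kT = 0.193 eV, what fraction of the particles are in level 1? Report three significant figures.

Eᵢ/kT = 0.46580, 3.9119.
Z = Σ gᵢe^(−Eᵢ/kT) = 4·e^(−0.46580) + 3·e^(−3.9119) = 2.5105 + 0.060007 = 2.5705.
P₁ = g₁ e^(−E₁/kT) / Z = 0.060007/2.5705 = 0.0233.

0.0233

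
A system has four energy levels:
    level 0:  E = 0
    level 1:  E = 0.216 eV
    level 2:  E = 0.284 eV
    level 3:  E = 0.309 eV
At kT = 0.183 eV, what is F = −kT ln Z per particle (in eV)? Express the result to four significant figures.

-0.09751 eV

Eᵢ/kT = 0, 1.18033, 1.55191, 1.68852.
Z = Σ e^(−Eᵢ/kT) = e^(−0) + e^(−1.18033) + e^(−1.55191) + e^(−1.68852) = 1.00000 + 0.307177 + 0.211843 + 0.184793 = 1.70381.
F = −kT ln Z = −0.183 × ln(1.70381) = −0.183 × 0.532867 = -0.09751 eV.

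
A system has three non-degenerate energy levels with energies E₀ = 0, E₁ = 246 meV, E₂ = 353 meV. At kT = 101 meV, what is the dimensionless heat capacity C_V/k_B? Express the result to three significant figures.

0.715

Eᵢ/kT = 0, 2.4356, 3.4950.
Z = Σ e^(−Eᵢ/kT) = e^(−0) + e^(−2.4356) + e^(−3.4950) = 1.0000 + 0.087545 + 0.030349 = 1.1179.
⟨E⟩ = 28.848 meV, ⟨E²⟩ = 8122.0 meV².
C_V/k_B = (⟨E²⟩ − ⟨E⟩²)/(kT)² = (8122.0 − 832.21)/10201 = 0.715.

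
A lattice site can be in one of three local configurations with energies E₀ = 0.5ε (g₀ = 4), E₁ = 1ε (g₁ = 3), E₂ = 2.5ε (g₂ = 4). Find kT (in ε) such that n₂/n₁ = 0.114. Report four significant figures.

0.6099 ε

n₂/n₁ = (g₂/g₁) exp[−(E₂−E₁)/kT] = 0.114.
⇒ (E₂−E₁)/kT = ln((4/3)/0.114) = ln(11.6959) = 2.45924.
kT = 1.5ε / 2.45924 = 0.6099 ε.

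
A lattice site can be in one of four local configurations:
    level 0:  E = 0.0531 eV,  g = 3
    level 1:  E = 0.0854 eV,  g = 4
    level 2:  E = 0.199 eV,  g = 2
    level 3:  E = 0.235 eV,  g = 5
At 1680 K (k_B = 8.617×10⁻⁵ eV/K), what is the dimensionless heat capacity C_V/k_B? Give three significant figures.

0.227

k_BT = 8.617×10⁻⁵ × 1680 K = 0.14477 eV.
Eᵢ/kT = 0.36679, 0.58990, 1.3746, 1.6233.
Z = Σ gᵢe^(−Eᵢ/kT) = 3·e^(−0.36679) + 4·e^(−0.58990) + 2·e^(−1.3746) + 5·e^(−1.6233) = 2.0789 + 2.2175 + 0.50588 + 0.98623 = 5.7885.
⟨E⟩ = 0.10922 eV, ⟨E²⟩ = 0.016677 eV².
C_V/k_B = (⟨E²⟩ − ⟨E⟩²)/(kT)² = (0.016677 − 0.011929)/0.020958 = 0.227.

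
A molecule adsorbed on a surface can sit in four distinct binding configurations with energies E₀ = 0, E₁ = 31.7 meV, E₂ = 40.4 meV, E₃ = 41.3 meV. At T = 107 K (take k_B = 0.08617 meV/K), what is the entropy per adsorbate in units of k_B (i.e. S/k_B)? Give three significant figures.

k_BT = 0.08617 × 107 K = 9.2202 meV.
Eᵢ/kT = 0, 3.4381, 4.3817, 4.4793.
Z = Σ e^(−Eᵢ/kT) = e^(−0) + e^(−3.4381) + e^(−4.3817) + e^(−4.4793) = 1.0000 + 0.032126 + 0.012504 + 0.011341 = 1.0560.
⟨E⟩ = Σ EᵢPᵢ = 1.8863 meV.
S/k_B = ln Z + ⟨E⟩/kT = ln(1.0560) + 1.8863/9.2202 = 0.054488 + 0.20458 = 0.259.

0.259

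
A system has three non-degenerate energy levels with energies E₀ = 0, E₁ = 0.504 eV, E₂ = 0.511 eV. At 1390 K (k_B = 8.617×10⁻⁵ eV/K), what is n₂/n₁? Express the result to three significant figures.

k_BT = 8.617×10⁻⁵ × 1390 K = 0.11978 eV.
n₂/n₁ = exp[−(E₂−E₁)/kT] = exp(−(0.007 eV)/(0.11978 eV)) = exp(-0.058440) = 0.943.

0.943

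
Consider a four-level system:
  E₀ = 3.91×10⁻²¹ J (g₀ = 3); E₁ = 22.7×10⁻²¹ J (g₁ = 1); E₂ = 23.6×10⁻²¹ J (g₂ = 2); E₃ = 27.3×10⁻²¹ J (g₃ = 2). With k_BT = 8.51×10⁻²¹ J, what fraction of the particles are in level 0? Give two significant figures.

Eᵢ/kT = 0.4595, 2.667, 2.773, 3.208.
Z = Σ gᵢe^(−Eᵢ/kT) = 3·e^(−0.4595) + 1·e^(−2.667) + 2·e^(−2.773) + 2·e^(−3.208) = 1.895 + 0.06946 + 0.1249 + 0.08087 = 2.170.
P₀ = g₀ e^(−E₀/kT) / Z = 1.895/2.170 = 0.87.

0.87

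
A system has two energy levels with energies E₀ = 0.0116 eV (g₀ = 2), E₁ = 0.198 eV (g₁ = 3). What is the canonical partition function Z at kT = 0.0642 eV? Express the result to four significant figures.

Z = 1.807

Eᵢ/kT = 0.180685, 3.08411.
Z = Σ gᵢe^(−Eᵢ/kT) = 2·e^(−0.180685) + 3·e^(−3.08411) = 1.66940 + 0.137312 = 1.80671.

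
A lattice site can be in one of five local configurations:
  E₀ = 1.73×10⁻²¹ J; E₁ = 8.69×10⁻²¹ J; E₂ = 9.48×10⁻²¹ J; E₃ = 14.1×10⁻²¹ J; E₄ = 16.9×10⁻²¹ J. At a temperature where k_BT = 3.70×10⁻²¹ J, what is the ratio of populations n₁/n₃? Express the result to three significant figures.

n₁/n₃ = exp[−(E₁−E₃)/kT] = exp(−(-5.41 ×10⁻²¹ J)/(3.70 ×10⁻²¹ J)) = exp(1.4622) = 4.32.

4.32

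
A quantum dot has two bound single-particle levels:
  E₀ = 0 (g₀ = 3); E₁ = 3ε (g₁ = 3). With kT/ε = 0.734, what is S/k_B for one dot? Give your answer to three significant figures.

1.18

Eᵢ/kT = 0, 4.0872.
Z = Σ gᵢe^(−Eᵢ/kT) = 3·e^(−0) + 3·e^(−4.0872) = 3.0000 + 0.050359 = 3.0504.
⟨E⟩ = Σ EᵢPᵢ = 0.049527 ε.
S/k_B = ln Z + ⟨E⟩/kT = ln(3.0504) + 0.049527/0.734 = 1.1153 + 0.067475 = 1.18.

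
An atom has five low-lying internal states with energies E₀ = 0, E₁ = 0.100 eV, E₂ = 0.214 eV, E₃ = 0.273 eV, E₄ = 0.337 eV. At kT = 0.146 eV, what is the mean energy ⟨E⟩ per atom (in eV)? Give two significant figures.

0.088 eV

Eᵢ/kT = 0, 0.6849, 1.466, 1.870, 2.308.
Z = Σ e^(−Eᵢ/kT) = e^(−0) + e^(−0.6849) + e^(−1.466) + e^(−1.870) + e^(−2.308) = 1.000 + 0.5041 + 0.2308 + 0.1541 + 0.09946 = 1.988.
⟨E⟩ = Σ Eᵢ e^(−Eᵢ/kT) / Z = (0·1.000 + 0.100·0.5041 + 0.214·0.2308 + 0.273·0.1541 + 0.337·0.09946) / 1.988 = 0.088 eV.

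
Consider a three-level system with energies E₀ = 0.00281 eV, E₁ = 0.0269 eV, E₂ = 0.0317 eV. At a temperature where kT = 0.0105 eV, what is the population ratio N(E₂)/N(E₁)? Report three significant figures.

n₂/n₁ = exp[−(E₂−E₁)/kT] = exp(−(0.0048 eV)/(0.0105 eV)) = exp(-0.45714) = 0.633.

0.633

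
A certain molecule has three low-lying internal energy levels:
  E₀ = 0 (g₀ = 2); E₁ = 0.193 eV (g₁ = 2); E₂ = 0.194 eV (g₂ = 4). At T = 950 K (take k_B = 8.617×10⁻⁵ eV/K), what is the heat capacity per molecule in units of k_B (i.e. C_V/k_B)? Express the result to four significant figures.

0.9596

k_BT = 8.617×10⁻⁵ × 950 K = 0.0818615 eV.
Eᵢ/kT = 0, 2.35764, 2.36986.
Z = Σ gᵢe^(−Eᵢ/kT) = 2·e^(−0) + 2·e^(−2.35764) + 4·e^(−2.36986) = 2.00000 + 0.189287 + 0.373975 = 2.56326.
⟨E⟩ = 0.0425566 eV, ⟨E²⟩ = 0.00824172 eV².
C_V/k_B = (⟨E²⟩ − ⟨E⟩²)/(kT)² = (0.00824172 − 0.00181106)/0.00670131 = 0.9596.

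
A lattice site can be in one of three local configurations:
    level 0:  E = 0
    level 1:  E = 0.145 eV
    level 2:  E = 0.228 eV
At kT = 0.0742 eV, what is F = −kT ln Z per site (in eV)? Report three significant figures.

Eᵢ/kT = 0, 1.9542, 3.0728.
Z = Σ e^(−Eᵢ/kT) = e^(−0) + e^(−1.9542) + e^(−3.0728) = 1.0000 + 0.14168 + 0.046291 = 1.1880.
F = −kT ln Z = −0.0742 × ln(1.1880) = −0.0742 × 0.17227 = -0.0128 eV.

-0.0128 eV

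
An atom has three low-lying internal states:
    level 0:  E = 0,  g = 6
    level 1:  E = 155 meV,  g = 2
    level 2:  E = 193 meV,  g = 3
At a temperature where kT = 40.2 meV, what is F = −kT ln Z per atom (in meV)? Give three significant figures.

Eᵢ/kT = 0, 3.8557, 4.8010.
Z = Σ gᵢe^(−Eᵢ/kT) = 6·e^(−0) + 2·e^(−3.8557) + 3·e^(−4.8010) = 6.0000 + 0.042318 + 0.024665 = 6.0670.
F = −kT ln Z = −40.2 × ln(6.0670) = −40.2 × 1.8029 = -72.5 meV.

-72.5 meV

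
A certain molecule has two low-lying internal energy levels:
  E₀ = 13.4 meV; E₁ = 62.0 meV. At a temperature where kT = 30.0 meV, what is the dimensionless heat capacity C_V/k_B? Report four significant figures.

Eᵢ/kT = 0.446667, 2.06667.
Z = Σ e^(−Eᵢ/kT) = e^(−0.446667) + e^(−2.06667) = 0.639757 + 0.126607 = 0.766364.
⟨E⟩ = 21.4290 meV, ⟨E²⟩ = 784.943 meV².
C_V/k_B = (⟨E²⟩ − ⟨E⟩²)/(kT)² = (784.943 − 459.202)/900.000 = 0.3619.

0.3619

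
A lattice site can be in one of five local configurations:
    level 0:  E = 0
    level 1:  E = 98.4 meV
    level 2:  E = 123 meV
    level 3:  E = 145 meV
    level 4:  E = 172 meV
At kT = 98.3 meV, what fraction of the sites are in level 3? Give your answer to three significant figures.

Eᵢ/kT = 0, 1.0010, 1.2513, 1.4751, 1.7497.
Z = Σ e^(−Eᵢ/kT) = e^(−0) + e^(−1.0010) + e^(−1.2513) + e^(−1.4751) + e^(−1.7497) = 1.0000 + 0.36751 + 0.28613 + 0.22876 + 0.17383 = 2.0562.
P₃ = e^(−E₃/kT) / Z = 0.22876/2.0562 = 0.111.

0.111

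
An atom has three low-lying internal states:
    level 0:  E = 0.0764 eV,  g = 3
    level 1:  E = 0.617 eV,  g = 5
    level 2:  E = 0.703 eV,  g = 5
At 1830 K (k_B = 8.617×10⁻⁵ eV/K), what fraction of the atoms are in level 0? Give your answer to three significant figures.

0.921

k_BT = 8.617×10⁻⁵ × 1830 K = 0.15769 eV.
Eᵢ/kT = 0.48449, 3.9127, 4.4581.
Z = Σ gᵢe^(−Eᵢ/kT) = 3·e^(−0.48449) + 5·e^(−3.9127) + 5·e^(−4.4581) = 1.8480 + 0.099932 + 0.057922 = 2.0059.
P₀ = g₀ e^(−E₀/kT) / Z = 1.8480/2.0059 = 0.921.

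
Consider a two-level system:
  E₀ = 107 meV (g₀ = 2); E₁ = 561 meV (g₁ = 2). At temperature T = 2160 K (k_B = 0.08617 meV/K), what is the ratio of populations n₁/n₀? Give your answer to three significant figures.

0.0872

k_BT = 0.08617 × 2160 K = 186.13 meV.
n₁/n₀ = (g₁/g₀) exp[−(E₁−E₀)/kT] = (2/2) × exp(−(454 meV)/(186.13 meV)) = (2/2) × exp(-2.4392) = 0.0872.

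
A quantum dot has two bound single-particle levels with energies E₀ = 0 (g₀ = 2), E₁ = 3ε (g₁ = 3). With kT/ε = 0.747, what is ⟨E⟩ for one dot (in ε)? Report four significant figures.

Eᵢ/kT = 0, 4.01606.
Z = Σ gᵢe^(−Eᵢ/kT) = 2·e^(−0) + 3·e^(−4.01606) = 2.00000 + 0.0540715 = 2.05407.
⟨E⟩ = Σ Eᵢ gᵢe^(−Eᵢ/kT) / Z = (0·2.00000 + 3·0.0540715) / 2.05407 = 0.07897 ε.

0.07897 ε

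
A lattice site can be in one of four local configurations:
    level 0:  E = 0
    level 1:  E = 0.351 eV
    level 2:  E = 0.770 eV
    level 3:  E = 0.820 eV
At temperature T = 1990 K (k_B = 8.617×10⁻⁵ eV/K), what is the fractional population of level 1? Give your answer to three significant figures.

k_BT = 8.617×10⁻⁵ × 1990 K = 0.17148 eV.
Eᵢ/kT = 0, 2.0469, 4.4903, 4.7819.
Z = Σ e^(−Eᵢ/kT) = e^(−0) + e^(−2.0469) + e^(−4.4903) + e^(−4.7819) = 1.0000 + 0.12913 + 0.011217 + 0.0083801 = 1.1487.
P₁ = e^(−E₁/kT) / Z = 0.12913/1.1487 = 0.112.

0.112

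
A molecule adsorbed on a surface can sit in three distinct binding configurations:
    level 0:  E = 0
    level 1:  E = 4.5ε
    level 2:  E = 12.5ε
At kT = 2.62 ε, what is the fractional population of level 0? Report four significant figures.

0.8418

Eᵢ/kT = 0, 1.71756, 4.77099.
Z = Σ e^(−Eᵢ/kT) = e^(−0) + e^(−1.71756) + e^(−4.77099) = 1.00000 + 0.179504 + 0.00847199 = 1.18798.
P₀ = e^(−E₀/kT) / Z = 1.00000/1.18798 = 0.8418.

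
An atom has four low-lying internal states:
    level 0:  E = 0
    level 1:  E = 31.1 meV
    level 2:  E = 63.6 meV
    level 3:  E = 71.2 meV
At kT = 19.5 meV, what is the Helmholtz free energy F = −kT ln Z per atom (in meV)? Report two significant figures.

-4.6 meV

Eᵢ/kT = 0, 1.595, 3.262, 3.651.
Z = Σ e^(−Eᵢ/kT) = e^(−0) + e^(−1.595) + e^(−3.262) + e^(−3.651) = 1.000 + 0.2029 + 0.03831 + 0.02597 = 1.267.
F = −kT ln Z = −19.5 × ln(1.267) = −19.5 × 0.2367 = -4.6 meV.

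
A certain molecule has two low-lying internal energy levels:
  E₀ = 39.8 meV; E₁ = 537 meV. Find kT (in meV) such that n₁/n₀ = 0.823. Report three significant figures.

2550 meV

n₁/n₀ = exp[−(E₁−E₀)/kT] = 0.823.
⇒ (E₁−E₀)/kT = ln(1/0.823) = ln(1.2151) = 0.19483.
kT = 497.2 meV / 0.19483 = 2550 meV.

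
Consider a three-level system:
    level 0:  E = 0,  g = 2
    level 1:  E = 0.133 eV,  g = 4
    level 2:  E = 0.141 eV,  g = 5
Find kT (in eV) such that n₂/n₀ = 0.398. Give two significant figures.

0.077 eV

n₂/n₀ = (g₂/g₀) exp[−(E₂−E₀)/kT] = 0.398.
⇒ (E₂−E₀)/kT = ln((5/2)/0.398) = ln(6.281) = 1.838.
kT = 0.141 eV / 1.838 = 0.077 eV.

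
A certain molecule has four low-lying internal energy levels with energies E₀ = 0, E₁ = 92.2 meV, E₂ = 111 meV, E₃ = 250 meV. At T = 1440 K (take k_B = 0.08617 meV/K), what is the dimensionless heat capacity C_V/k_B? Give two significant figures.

k_BT = 0.08617 × 1440 K = 124.1 meV.
Eᵢ/kT = 0, 0.7429, 0.8944, 2.015.
Z = Σ e^(−Eᵢ/kT) = e^(−0) + e^(−0.7429) + e^(−0.8944) + e^(−2.015) = 1.000 + 0.4757 + 0.4089 + 0.1333 = 2.018.
⟨E⟩ = 60.74 meV, ⟨E²⟩ = 8629 meV².
C_V/k_B = (⟨E²⟩ − ⟨E⟩²)/(kT)² = (8629 − 3689)/15400 = 0.32.

0.32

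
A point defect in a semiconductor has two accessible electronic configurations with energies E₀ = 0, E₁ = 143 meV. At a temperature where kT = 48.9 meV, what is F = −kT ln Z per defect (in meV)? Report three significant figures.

-2.56 meV

Eᵢ/kT = 0, 2.9243.
Z = Σ e^(−Eᵢ/kT) = e^(−0) + e^(−2.9243) = 1.0000 + 0.053702 = 1.0537.
F = −kT ln Z = −48.9 × ln(1.0537) = −48.9 × 0.052308 = -2.56 meV.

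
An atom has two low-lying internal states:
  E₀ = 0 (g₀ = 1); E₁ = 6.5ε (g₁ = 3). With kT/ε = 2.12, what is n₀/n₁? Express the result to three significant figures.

n₀/n₁ = (g₀/g₁) exp[−(E₀−E₁)/kT] = (1/3) × exp(−(-6.5ε)/(2.12ε)) = (1/3) × exp(3.0660) = 7.15.

7.15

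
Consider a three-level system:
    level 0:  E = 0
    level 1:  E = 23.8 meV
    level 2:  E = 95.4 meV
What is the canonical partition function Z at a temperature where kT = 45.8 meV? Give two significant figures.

Z = 1.7

Eᵢ/kT = 0, 0.5197, 2.083.
Z = Σ e^(−Eᵢ/kT) = e^(−0) + e^(−0.5197) + e^(−2.083) = 1.000 + 0.5947 + 0.1246 = 1.719.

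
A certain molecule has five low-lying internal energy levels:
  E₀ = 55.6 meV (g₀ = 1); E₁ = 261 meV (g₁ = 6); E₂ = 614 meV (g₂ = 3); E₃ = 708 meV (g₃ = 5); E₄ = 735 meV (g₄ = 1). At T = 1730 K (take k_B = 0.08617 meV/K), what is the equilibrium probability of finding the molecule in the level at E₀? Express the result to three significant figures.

0.376

k_BT = 0.08617 × 1730 K = 149.07 meV.
Eᵢ/kT = 0.37298, 1.7509, 4.1189, 4.7494, 4.9306.
Z = Σ gᵢe^(−Eᵢ/kT) = 1·e^(−0.37298) + 6·e^(−1.7509) + 3·e^(−4.1189) + 5·e^(−4.7494) + 1·e^(−4.9306) = 0.68868 + 1.0417 + 0.048787 + 0.043284 + 0.0072222 = 1.8297.
P₀ = g₀ e^(−E₀/kT) / Z = 0.68868/1.8297 = 0.376.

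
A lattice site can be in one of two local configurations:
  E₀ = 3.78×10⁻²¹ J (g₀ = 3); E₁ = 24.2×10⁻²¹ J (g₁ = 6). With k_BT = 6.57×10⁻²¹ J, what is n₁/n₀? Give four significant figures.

0.08937

n₁/n₀ = (g₁/g₀) exp[−(E₁−E₀)/kT] = (6/3) × exp(−(20.42 ×10⁻²¹ J)/(6.57 ×10⁻²¹ J)) = (6/3) × exp(-3.10807) = 0.08937.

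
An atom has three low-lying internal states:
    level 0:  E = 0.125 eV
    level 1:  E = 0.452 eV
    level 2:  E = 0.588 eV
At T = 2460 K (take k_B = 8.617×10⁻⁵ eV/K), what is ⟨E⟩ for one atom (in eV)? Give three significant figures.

0.217 eV

k_BT = 8.617×10⁻⁵ × 2460 K = 0.21198 eV.
Eᵢ/kT = 0.58968, 2.1323, 2.7738.
Z = Σ e^(−Eᵢ/kT) = e^(−0.58968) + e^(−2.1323) + e^(−2.7738) = 0.55450 + 0.11856 + 0.062424 = 0.73548.
⟨E⟩ = Σ Eᵢ e^(−Eᵢ/kT) / Z = (0.125·0.55450 + 0.452·0.11856 + 0.588·0.062424) / 0.73548 = 0.217 eV.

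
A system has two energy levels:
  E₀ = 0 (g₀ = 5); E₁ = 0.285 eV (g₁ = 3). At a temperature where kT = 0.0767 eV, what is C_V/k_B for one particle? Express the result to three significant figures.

0.196

Eᵢ/kT = 0, 3.7158.
Z = Σ gᵢe^(−Eᵢ/kT) = 5·e^(−0) + 3·e^(−3.7158) = 5.0000 + 0.073008 = 5.0730.
⟨E⟩ = 0.0041016 eV, ⟨E²⟩ = 0.0011689 eV².
C_V/k_B = (⟨E²⟩ − ⟨E⟩²)/(kT)² = (0.0011689 − 0.000016823)/0.0058829 = 0.196.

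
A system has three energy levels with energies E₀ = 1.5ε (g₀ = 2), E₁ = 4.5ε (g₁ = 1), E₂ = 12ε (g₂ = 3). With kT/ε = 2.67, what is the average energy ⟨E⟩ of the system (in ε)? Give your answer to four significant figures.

Eᵢ/kT = 0.561798, 1.68539, 4.49438.
Z = Σ gᵢe^(−Eᵢ/kT) = 2·e^(−0.561798) + 1·e^(−1.68539) + 3·e^(−4.49438) = 1.14037 + 0.185372 + 0.0335148 = 1.35926.
⟨E⟩ = Σ Eᵢ gᵢe^(−Eᵢ/kT) / Z = (1.5·1.14037 + 4.5·0.185372 + 12·0.0335148) / 1.35926 = 2.168 ε.

2.168 ε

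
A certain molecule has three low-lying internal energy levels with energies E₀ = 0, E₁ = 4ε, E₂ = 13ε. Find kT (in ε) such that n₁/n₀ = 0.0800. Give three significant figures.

1.58 ε

n₁/n₀ = exp[−(E₁−E₀)/kT] = 0.0800.
⇒ (E₁−E₀)/kT = ln(1/0.0800) = ln(12.500) = 2.5257.
kT = 4ε / 2.5257 = 1.58 ε.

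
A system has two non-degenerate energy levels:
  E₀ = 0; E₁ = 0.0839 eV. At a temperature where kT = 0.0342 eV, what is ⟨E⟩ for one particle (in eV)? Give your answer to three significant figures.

0.00665 eV

Eᵢ/kT = 0, 2.4532.
Z = Σ e^(−Eᵢ/kT) = e^(−0) + e^(−2.4532) = 1.0000 + 0.086018 = 1.0860.
⟨E⟩ = Σ Eᵢ e^(−Eᵢ/kT) / Z = (0·1.0000 + 0.0839·0.086018) / 1.0860 = 0.00665 eV.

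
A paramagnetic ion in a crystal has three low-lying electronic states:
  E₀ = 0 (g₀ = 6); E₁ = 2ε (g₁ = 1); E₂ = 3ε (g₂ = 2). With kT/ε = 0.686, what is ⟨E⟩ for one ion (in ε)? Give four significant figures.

Eᵢ/kT = 0, 2.91545, 4.37318.
Z = Σ gᵢe^(−Eᵢ/kT) = 6·e^(−0) + 1·e^(−2.91545) + 2·e^(−4.37318) = 6.00000 + 0.0541796 + 0.0252221 = 6.07940.
⟨E⟩ = Σ Eᵢ gᵢe^(−Eᵢ/kT) / Z = (0·6.00000 + 2·0.0541796 + 3·0.0252221) / 6.07940 = 0.03027 ε.

0.03027 ε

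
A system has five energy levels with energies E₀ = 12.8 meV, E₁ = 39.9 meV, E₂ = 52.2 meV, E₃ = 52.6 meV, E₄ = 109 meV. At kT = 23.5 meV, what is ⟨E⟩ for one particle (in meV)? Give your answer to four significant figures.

27.39 meV

Eᵢ/kT = 0.544681, 1.69787, 2.22128, 2.23830, 4.63830.
Z = Σ e^(−Eᵢ/kT) = e^(−0.544681) + e^(−1.69787) + e^(−2.22128) + e^(−2.23830) + e^(−4.63830) = 0.580027 + 0.183073 + 0.108470 + 0.106640 + 0.00967413 = 0.987884.
⟨E⟩ = Σ Eᵢ e^(−Eᵢ/kT) / Z = (12.8·0.580027 + 39.9·0.183073 + 52.2·0.108470 + 52.6·0.106640 + 109·0.00967413) / 0.987884 = 27.39 meV.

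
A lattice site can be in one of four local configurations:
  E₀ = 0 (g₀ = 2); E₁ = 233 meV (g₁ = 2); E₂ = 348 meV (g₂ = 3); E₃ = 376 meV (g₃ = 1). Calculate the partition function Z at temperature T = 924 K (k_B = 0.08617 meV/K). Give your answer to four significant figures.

Z = 2.154

k_BT = 0.08617 × 924 K = 79.6211 meV.
Eᵢ/kT = 0, 2.92636, 4.37070, 4.72237.
Z = Σ gᵢe^(−Eᵢ/kT) = 2·e^(−0) + 2·e^(−2.92636) + 3·e^(−4.37070) + 1·e^(−4.72237) = 2.00000 + 0.107184 + 0.0379272 + 0.00889407 = 2.15401.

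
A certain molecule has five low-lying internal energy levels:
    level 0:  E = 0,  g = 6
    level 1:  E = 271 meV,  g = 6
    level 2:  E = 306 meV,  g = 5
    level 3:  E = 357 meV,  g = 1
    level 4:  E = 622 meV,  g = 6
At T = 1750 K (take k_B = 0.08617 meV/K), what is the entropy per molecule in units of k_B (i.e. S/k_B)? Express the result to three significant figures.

2.54

k_BT = 0.08617 × 1750 K = 150.80 meV.
Eᵢ/kT = 0, 1.7971, 2.0292, 2.3674, 4.1247.
Z = Σ gᵢe^(−Eᵢ/kT) = 6·e^(−0) + 6·e^(−1.7971) + 5·e^(−2.0292) + 1·e^(−2.3674) + 6·e^(−4.1247) = 6.0000 + 0.99467 + 0.65720 + 0.093724 + 0.097010 = 7.8426.
⟨E⟩ = Σ EᵢPᵢ = 71.973 meV.
S/k_B = ln Z + ⟨E⟩/kT = ln(7.8426) + 71.973/150.80 = 2.0596 + 0.47727 = 2.54.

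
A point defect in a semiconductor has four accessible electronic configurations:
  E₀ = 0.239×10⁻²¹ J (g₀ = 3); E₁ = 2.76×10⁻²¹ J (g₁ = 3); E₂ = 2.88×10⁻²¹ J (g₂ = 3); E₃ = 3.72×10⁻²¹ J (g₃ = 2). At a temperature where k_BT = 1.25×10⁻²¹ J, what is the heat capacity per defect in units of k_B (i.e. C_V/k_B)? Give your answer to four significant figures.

Eᵢ/kT = 0.191200, 2.20800, 2.30400, 2.97600.
Z = Σ gᵢe^(−Eᵢ/kT) = 3·e^(−0.191200) + 3·e^(−2.20800) + 3·e^(−2.30400) + 2·e^(−2.97600) = 2.47790 + 0.329761 + 0.299576 + 0.101993 = 3.20923.
⟨E⟩ = 0.855206, ⟨E²⟩ = 2.04091.
C_V/k_B = (⟨E²⟩ − ⟨E⟩²)/(kT)² = (2.04091 − 0.731377)/1.56250 = 0.8381.

0.8381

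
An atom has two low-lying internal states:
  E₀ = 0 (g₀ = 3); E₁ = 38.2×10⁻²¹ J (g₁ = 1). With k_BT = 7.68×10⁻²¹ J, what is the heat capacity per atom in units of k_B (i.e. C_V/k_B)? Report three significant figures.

0.0568

Eᵢ/kT = 0, 4.9740.
Z = Σ gᵢe^(−Eᵢ/kT) = 3·e^(−0) + 1·e^(−4.9740) = 3.0000 + 0.0069154 = 3.0069.
⟨E⟩ = 0.087854, ⟨E²⟩ = 3.3560.
C_V/k_B = (⟨E²⟩ − ⟨E⟩²)/(kT)² = (3.3560 − 0.0077183)/58.982 = 0.0568.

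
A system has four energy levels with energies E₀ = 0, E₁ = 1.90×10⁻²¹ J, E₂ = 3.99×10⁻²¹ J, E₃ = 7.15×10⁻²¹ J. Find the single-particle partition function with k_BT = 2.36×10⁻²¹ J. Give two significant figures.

Z = 1.7

Eᵢ/kT = 0, 0.8051, 1.691, 3.030.
Z = Σ e^(−Eᵢ/kT) = e^(−0) + e^(−0.8051) + e^(−1.691) + e^(−3.030) = 1.000 + 0.4470 + 0.1843 + 0.04832 = 1.680.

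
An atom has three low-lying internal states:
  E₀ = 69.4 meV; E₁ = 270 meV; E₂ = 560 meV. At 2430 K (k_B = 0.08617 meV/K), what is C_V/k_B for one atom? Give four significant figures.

0.4339

k_BT = 0.08617 × 2430 K = 209.393 meV.
Eᵢ/kT = 0.331434, 1.28944, 2.67440.
Z = Σ e^(−Eᵢ/kT) = e^(−0.331434) + e^(−1.28944) + e^(−2.67440) = 0.717894 + 0.275425 + 0.0689482 = 1.06227.
⟨E⟩ = 153.254 meV, ⟨E²⟩ = 42511.1 meV².
C_V/k_B = (⟨E²⟩ − ⟨E⟩²)/(kT)² = (42511.1 − 23486.8)/43845.4 = 0.4339.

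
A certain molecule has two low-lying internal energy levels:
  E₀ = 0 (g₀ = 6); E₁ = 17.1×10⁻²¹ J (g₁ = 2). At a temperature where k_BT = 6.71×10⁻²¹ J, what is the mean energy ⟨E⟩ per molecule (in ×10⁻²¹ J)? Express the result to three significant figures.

0.434 ×10⁻²¹ J

Eᵢ/kT = 0, 2.5484.
Z = Σ gᵢe^(−Eᵢ/kT) = 6·e^(−0) + 2·e^(−2.5484) = 6.0000 + 0.15641 = 6.1564.
⟨E⟩ = Σ Eᵢ gᵢe^(−Eᵢ/kT) / Z = (0·6.0000 + 17.1·0.15641) / 6.1564 = 0.434 ×10⁻²¹ J.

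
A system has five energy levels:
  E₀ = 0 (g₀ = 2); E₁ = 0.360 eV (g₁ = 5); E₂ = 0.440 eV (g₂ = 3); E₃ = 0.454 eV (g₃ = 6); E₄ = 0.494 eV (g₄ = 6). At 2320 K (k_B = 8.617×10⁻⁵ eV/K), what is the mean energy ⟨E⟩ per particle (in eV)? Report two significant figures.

k_BT = 8.617×10⁻⁵ × 2320 K = 0.1999 eV.
Eᵢ/kT = 0, 1.801, 2.201, 2.271, 2.471.
Z = Σ gᵢe^(−Eᵢ/kT) = 2·e^(−0) + 5·e^(−1.801) + 3·e^(−2.201) + 6·e^(−2.271) + 6·e^(−2.471) = 2.000 + 0.8257 + 0.3321 + 0.6193 + 0.5070 = 4.284.
⟨E⟩ = Σ Eᵢ gᵢe^(−Eᵢ/kT) / Z = (0·2.000 + 0.360·0.8257 + 0.440·0.3321 + 0.454·0.6193 + 0.494·0.5070) / 4.284 = 0.23 eV.

0.23 eV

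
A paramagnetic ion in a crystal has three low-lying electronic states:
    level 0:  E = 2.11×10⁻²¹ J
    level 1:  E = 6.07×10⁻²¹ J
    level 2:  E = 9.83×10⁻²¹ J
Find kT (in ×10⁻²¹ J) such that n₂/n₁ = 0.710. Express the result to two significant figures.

11 ×10⁻²¹ J

n₂/n₁ = exp[−(E₂−E₁)/kT] = 0.710.
⇒ (E₂−E₁)/kT = ln(1/0.710) = ln(1.408) = 0.3422.
kT = 3.76 ×10⁻²¹ J / 0.3422 = 11 ×10⁻²¹ J.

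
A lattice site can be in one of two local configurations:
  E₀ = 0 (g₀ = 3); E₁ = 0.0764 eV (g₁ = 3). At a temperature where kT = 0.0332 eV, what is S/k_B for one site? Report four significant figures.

1.404

Eᵢ/kT = 0, 2.30120.
Z = Σ gᵢe^(−Eᵢ/kT) = 3·e^(−0) + 3·e^(−2.30120) = 3.00000 + 0.300416 = 3.30042.
⟨E⟩ = Σ EᵢPᵢ = 0.00695420 eV.
S/k_B = ln Z + ⟨E⟩/kT = ln(3.30042) + 0.00695420/0.0332 = 1.19405 + 0.209464 = 1.404.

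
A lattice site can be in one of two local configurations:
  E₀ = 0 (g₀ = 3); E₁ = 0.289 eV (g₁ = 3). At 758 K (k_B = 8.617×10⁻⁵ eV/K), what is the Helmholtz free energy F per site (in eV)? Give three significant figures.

-0.0725 eV

k_BT = 8.617×10⁻⁵ × 758 K = 0.065317 eV.
Eᵢ/kT = 0, 4.4246.
Z = Σ gᵢe^(−Eᵢ/kT) = 3·e^(−0) + 3·e^(−4.4246) = 3.0000 + 0.035937 = 3.0359.
F = −kT ln Z = −0.065317 × ln(3.0359) = −0.065317 × 1.1105 = -0.0725 eV.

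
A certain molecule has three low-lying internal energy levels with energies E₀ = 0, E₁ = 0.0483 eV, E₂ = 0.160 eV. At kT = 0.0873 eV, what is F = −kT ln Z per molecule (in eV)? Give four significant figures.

-0.04810 eV

Eᵢ/kT = 0, 0.553265, 1.83276.
Z = Σ e^(−Eᵢ/kT) = e^(−0) + e^(−0.553265) + e^(−1.83276) = 1.00000 + 0.575069 + 0.159971 = 1.73504.
F = −kT ln Z = −0.0873 × ln(1.73504) = −0.0873 × 0.551030 = -0.04810 eV.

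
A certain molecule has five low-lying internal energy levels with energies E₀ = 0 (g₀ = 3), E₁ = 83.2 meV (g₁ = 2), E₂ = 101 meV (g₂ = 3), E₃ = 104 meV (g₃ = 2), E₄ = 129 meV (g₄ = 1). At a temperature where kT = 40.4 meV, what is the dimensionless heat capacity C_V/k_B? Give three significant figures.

0.893

Eᵢ/kT = 0, 2.0594, 2.5000, 2.5743, 3.1931.
Z = Σ gᵢe^(−Eᵢ/kT) = 3·e^(−0) + 2·e^(−2.0594) + 3·e^(−2.5000) + 2·e^(−2.5743) + 1·e^(−3.1931) = 3.0000 + 0.25506 + 0.24625 + 0.15241 + 0.041044 = 3.6948.
⟨E⟩ = 18.198 meV, ⟨E²⟩ = 1788.7 meV².
C_V/k_B = (⟨E²⟩ − ⟨E⟩²)/(kT)² = (1788.7 − 331.17)/1632.2 = 0.893.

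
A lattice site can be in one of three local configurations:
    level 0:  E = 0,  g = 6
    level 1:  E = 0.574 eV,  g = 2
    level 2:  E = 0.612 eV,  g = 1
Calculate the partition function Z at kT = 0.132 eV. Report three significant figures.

Eᵢ/kT = 0, 4.3485, 4.6364.
Z = Σ gᵢe^(−Eᵢ/kT) = 6·e^(−0) + 2·e^(−4.3485) + 1·e^(−4.6364) = 6.0000 + 0.025852 + 0.0096925 = 6.0355.

Z = 6.04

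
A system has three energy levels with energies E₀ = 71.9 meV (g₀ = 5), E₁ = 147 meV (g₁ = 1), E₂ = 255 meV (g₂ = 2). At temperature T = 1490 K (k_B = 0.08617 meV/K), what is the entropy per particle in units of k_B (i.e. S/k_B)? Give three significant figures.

1.97

k_BT = 0.08617 × 1490 K = 128.39 meV.
Eᵢ/kT = 0.56001, 1.1449, 1.9861.
Z = Σ gᵢe^(−Eᵢ/kT) = 5·e^(−0.56001) + 1·e^(−1.1449) + 2·e^(−1.9861) = 2.8560 + 0.31826 + 0.27446 = 3.4487.
⟨E⟩ = Σ EᵢPᵢ = 93.403 meV.
S/k_B = ln Z + ⟨E⟩/kT = ln(3.4487) + 93.403/128.39 = 1.2380 + 0.72749 = 1.97.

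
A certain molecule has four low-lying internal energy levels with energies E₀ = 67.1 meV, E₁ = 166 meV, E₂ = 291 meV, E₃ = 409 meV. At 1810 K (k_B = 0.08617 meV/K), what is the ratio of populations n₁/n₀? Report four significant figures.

0.5304

k_BT = 0.08617 × 1810 K = 155.968 meV.
n₁/n₀ = exp[−(E₁−E₀)/kT] = exp(−(98.9 meV)/(155.968 meV)) = exp(-0.634104) = 0.5304.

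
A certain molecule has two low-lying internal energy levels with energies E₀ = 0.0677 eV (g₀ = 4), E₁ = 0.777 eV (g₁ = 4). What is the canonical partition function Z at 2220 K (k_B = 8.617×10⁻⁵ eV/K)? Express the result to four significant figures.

Z = 2.877

k_BT = 8.617×10⁻⁵ × 2220 K = 0.191297 eV.
Eᵢ/kT = 0.353900, 4.06175.
Z = Σ gᵢe^(−Eᵢ/kT) = 4·e^(−0.353900) + 4·e^(−4.06175) = 2.80778 + 0.0688754 = 2.87666.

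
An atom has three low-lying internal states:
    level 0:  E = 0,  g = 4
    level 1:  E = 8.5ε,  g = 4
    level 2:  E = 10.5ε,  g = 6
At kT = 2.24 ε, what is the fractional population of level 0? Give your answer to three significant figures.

0.965

Eᵢ/kT = 0, 3.7946, 4.6875.
Z = Σ gᵢe^(−Eᵢ/kT) = 4·e^(−0) + 4·e^(−3.7946) + 6·e^(−4.6875) = 4.0000 + 0.089968 + 0.055258 = 4.1452.
P₀ = g₀ e^(−E₀/kT) / Z = 4.0000/4.1452 = 0.965.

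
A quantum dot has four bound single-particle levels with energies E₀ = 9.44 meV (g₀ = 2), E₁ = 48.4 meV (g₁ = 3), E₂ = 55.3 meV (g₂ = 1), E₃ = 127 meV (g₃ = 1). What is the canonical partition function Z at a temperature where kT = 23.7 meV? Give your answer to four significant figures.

Eᵢ/kT = 0.398312, 2.04219, 2.33333, 5.35865.
Z = Σ gᵢe^(−Eᵢ/kT) = 2·e^(−0.398312) + 3·e^(−2.04219) + 1·e^(−2.33333) + 1·e^(−5.35865) = 1.34291 + 0.389233 + 0.0969723 + 0.00470726 = 1.83382.

Z = 1.834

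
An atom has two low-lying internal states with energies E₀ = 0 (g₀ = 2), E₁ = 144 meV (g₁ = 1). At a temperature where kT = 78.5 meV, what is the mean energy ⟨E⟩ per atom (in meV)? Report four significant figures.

10.65 meV

Eᵢ/kT = 0, 1.83439.
Z = Σ gᵢe^(−Eᵢ/kT) = 2·e^(−0) + 1·e^(−1.83439) = 2.00000 + 0.159711 = 2.15971.
⟨E⟩ = Σ Eᵢ gᵢe^(−Eᵢ/kT) / Z = (0·2.00000 + 144·0.159711) / 2.15971 = 10.65 meV.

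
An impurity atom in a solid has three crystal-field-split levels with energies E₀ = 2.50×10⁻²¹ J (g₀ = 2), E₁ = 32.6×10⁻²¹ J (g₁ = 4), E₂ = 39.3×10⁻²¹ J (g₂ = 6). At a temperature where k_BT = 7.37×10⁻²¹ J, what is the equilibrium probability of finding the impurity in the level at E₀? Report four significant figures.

0.9487

Eᵢ/kT = 0.339213, 4.42334, 5.33243.
Z = Σ gᵢe^(−Eᵢ/kT) = 2·e^(−0.339213) + 4·e^(−4.42334) + 6·e^(−5.33243) = 1.42466 + 0.0479764 + 0.0289939 = 1.50163.
P₀ = g₀ e^(−E₀/kT) / Z = 1.42466/1.50163 = 0.9487.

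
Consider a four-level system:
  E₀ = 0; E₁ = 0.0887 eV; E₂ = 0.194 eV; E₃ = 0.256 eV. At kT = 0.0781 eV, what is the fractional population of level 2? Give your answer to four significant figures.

0.05783

Eᵢ/kT = 0, 1.13572, 2.48399, 3.27785.
Z = Σ e^(−Eᵢ/kT) = e^(−0) + e^(−1.13572) + e^(−2.48399) + e^(−3.27785) = 1.00000 + 0.321191 + 0.0834098 + 0.0377092 = 1.44231.
P₂ = e^(−E₂/kT) / Z = 0.0834098/1.44231 = 0.05783.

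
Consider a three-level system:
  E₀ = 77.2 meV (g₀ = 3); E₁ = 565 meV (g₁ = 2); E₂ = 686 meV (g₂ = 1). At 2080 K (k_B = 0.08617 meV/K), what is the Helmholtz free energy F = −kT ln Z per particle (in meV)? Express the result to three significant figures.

k_BT = 0.08617 × 2080 K = 179.23 meV.
Eᵢ/kT = 0.43073, 3.1524, 3.8275.
Z = Σ gᵢe^(−Eᵢ/kT) = 3·e^(−0.43073) + 2·e^(−3.1524) + 1·e^(−3.8275) = 1.9501 + 0.085499 + 0.021764 = 2.0574.
F = −kT ln Z = −179.23 × ln(2.0574) = −179.23 × 0.72144 = -129 meV.

-129 meV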